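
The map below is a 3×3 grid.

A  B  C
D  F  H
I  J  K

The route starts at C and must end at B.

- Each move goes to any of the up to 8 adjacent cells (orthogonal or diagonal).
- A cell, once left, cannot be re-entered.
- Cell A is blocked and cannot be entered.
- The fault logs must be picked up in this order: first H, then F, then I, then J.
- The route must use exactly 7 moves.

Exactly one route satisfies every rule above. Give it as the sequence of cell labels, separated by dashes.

The waypoints must appear in the order H, F, I, J, with no cell reused.
Route from C: 2× down (reaching K), up-left to F, down-left to I, right to J, up-left to D, up-right to B — 7 moves in all.
Check: order respected (H at step 1, F at step 3, I at step 4, J at step 5); 7 moves as required.

C - H - K - F - I - J - D - B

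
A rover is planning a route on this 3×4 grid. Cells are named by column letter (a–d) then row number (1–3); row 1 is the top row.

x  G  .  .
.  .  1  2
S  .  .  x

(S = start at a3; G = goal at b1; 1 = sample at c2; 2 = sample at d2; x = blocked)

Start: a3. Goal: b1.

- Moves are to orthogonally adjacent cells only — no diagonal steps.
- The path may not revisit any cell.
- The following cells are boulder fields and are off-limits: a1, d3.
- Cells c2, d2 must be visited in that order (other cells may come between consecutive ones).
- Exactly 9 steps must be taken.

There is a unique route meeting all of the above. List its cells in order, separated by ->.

a3 -> a2 -> b2 -> b3 -> c3 -> c2 -> d2 -> d1 -> c1 -> b1

The waypoints must appear in the order c2, d2, with no cell reused.
Route from a3: up 1 to a2, right 1 to b2, down 1 to b3, right 1 to c3, up 1 to c2, right 1 to d2, up 1 to d1, left 2 to b1 — 9 moves in all.
Check: order respected (1 at step 5, 2 at step 6); 9 moves as required.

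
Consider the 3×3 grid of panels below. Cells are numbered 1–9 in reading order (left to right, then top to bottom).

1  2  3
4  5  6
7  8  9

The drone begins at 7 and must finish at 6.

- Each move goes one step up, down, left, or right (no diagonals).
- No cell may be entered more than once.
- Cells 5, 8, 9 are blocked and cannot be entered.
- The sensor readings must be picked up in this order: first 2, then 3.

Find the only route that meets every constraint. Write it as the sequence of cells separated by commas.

The waypoints must appear in the order 2, 3, with no cell reused.
Route from 7: 2× up (reaching 1), 2× right (reaching 3), down to 6 — 5 moves in all.
Check: order respected (2 at step 3, 3 at step 4).

7, 4, 1, 2, 3, 6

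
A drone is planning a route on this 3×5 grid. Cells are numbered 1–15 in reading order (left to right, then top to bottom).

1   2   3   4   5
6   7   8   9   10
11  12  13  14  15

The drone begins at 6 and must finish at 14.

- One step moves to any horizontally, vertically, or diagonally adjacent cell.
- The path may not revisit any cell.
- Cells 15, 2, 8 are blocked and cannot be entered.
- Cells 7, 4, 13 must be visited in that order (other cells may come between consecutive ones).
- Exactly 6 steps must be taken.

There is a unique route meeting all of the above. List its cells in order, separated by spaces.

6 7 3 4 9 13 14

The waypoints must appear in the order 7, 4, 13, with no cell reused.
Route from 6: right 1 to 7, up-right 1 to 3, right 1 to 4, down 1 to 9, down-left 1 to 13, right 1 to 14 — 6 moves in all.
Check: order respected (7 at step 1, 4 at step 3, 13 at step 5); 6 moves as required.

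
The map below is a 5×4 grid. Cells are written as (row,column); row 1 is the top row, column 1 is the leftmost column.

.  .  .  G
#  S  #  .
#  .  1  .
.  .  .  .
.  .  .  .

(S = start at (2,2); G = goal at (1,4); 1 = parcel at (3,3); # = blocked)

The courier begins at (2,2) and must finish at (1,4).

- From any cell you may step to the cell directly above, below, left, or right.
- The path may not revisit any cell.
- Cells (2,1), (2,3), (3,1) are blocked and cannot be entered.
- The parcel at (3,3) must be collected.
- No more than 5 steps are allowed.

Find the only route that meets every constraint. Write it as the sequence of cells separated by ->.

(2,2) -> (3,2) -> (3,3) -> (3,4) -> (2,4) -> (1,4)

The budget equals the shortest possible length, so every move has to be on a shortest route through the required cells.
Route from (2,2): down to (3,2), 2× right (reaching (3,4)), 2× up (reaching (1,4)) — 5 moves in all.
Check: all required cells visited; 5 ≤ 5 moves.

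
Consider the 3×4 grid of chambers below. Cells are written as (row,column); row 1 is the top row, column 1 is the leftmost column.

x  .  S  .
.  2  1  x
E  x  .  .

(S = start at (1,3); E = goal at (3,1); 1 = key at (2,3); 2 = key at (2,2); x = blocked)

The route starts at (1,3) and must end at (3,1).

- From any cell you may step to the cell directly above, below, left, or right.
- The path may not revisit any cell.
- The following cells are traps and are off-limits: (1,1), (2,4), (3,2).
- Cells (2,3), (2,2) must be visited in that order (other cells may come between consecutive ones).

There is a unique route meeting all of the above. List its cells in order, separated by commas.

(1,3), (2,3), (2,2), (2,1), (3,1)

The waypoints must appear in the order (2,3), (2,2), with no cell reused.
Route from (1,3): down 1 to (2,3), left 2 to (2,1), down 1 to (3,1) — 4 moves in all.
Check: order respected (1 at step 1, 2 at step 2).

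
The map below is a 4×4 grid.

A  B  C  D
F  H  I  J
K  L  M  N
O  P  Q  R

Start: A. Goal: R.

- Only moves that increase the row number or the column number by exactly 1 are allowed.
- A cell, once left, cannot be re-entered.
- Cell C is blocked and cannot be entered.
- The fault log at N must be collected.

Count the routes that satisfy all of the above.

A right/down-only route from A to R makes exactly 3 down-moves and 3 right-moves in some order.
With no other constraints that would be C(6,3) = 20 routes.
Split at N and multiply the segment counts (each segment already excludes blocked cells): A→N: 7; N→R: 1; product = 7.
That gives 7 routes.

7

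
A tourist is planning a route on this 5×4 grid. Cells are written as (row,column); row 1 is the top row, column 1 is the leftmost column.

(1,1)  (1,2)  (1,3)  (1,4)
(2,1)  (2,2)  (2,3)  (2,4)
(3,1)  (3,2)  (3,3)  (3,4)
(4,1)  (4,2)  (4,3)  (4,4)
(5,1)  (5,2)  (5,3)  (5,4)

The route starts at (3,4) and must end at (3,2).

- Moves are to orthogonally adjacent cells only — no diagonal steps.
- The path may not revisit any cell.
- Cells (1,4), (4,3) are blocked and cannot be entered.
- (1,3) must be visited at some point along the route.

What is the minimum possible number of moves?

6

Any route passes through (1,3) somewhere between (3,4) and (3,2). Summing Manhattan distances along the two legs ((3,4) → (1,3) → (3,2)) gives a lower bound of 3 + 3 = 6 moves.
A route of 6 moves achieves this: (3,4) → (2,4) → (2,3) → (1,3) → (1,2) → (2,2) → (3,2).
Since 6 matches the lower bound, it is optimal.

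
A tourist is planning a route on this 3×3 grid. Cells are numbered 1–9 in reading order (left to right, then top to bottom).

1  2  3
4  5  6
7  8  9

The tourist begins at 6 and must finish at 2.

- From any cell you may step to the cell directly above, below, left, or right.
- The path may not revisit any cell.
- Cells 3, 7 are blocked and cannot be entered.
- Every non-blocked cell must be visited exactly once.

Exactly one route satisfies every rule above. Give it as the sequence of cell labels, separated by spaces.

Need to visit all 7 open cells exactly once, starting at 6 and ending at 2.
Route from 6: down 1 to 9, left 1 to 8, up 1 to 5, left 1 to 4, up 1 to 1, right 1 to 2 — 6 moves in all.
Check: all 7 open cells covered.

6 9 8 5 4 1 2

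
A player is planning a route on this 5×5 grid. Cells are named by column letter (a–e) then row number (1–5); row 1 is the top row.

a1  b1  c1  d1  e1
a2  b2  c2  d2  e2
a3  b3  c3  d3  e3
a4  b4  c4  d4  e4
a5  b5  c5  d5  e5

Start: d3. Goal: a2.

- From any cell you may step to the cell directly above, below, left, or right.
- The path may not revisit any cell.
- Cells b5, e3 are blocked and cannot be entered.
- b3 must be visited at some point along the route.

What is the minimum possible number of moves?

4

Any route passes through b3 somewhere between d3 and a2. Summing Manhattan distances along the two legs (d3 → b3 → a2) gives a lower bound of 2 + 2 = 4 moves.
A route of 4 moves achieves this: d3 → c3 → b3 → b2 → a2.
Since 4 matches the lower bound, it is optimal.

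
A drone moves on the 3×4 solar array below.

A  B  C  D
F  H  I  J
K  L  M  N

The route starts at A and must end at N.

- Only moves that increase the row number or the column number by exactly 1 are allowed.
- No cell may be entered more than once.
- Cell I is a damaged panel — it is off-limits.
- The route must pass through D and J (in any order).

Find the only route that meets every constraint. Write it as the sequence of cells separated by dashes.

A - B - C - D - J - N

Moves only go right or down, so the column and row indices never decrease.
Route from A: right 3 to D, down 2 to N — 5 moves in all.
Check: all required cells visited.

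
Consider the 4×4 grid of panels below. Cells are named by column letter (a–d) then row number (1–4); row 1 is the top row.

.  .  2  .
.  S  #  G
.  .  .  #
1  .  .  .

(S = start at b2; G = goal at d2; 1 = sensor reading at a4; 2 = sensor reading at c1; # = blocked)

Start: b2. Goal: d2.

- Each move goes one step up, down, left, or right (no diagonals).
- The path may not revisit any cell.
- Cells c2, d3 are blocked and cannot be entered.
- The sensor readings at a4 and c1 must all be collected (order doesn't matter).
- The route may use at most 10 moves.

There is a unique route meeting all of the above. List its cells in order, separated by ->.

b2 -> b3 -> b4 -> a4 -> a3 -> a2 -> a1 -> b1 -> c1 -> d1 -> d2

Any route must reach a4 and c1 and still end at d2 within 10 moves, so the order of the required stops is forced.
Route from b2: down 2 to b4, left 1 to a4, up 3 to a1, right 3 to d1, down 1 to d2 — 10 moves in all.
Check: all required cells visited; 10 ≤ 10 moves.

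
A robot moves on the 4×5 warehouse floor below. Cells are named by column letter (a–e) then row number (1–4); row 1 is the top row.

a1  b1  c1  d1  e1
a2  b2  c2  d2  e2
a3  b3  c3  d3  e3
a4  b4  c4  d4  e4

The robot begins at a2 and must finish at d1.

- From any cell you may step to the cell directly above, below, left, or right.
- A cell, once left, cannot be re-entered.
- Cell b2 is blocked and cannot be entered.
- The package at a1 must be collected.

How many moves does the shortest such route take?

Any route passes through a1 somewhere between a2 and d1. Summing Manhattan distances along the two legs (a2 → a1 → d1) gives a lower bound of 1 + 3 = 4 moves.
A route of 4 moves achieves this: a2 → a1 → b1 → c1 → d1.
Since 4 matches the lower bound, it is optimal.

4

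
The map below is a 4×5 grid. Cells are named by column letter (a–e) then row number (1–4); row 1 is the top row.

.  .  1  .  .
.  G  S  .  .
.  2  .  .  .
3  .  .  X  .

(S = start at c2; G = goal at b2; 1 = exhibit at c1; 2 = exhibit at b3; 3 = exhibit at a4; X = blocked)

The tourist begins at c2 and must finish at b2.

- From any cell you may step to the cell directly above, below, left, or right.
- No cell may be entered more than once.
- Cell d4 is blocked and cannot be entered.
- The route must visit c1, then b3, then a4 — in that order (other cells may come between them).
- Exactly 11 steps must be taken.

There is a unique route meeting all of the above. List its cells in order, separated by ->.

The waypoints must appear in the order c1, b3, a4, with no cell reused.
Route from c2: up to c1, right to d1, 2× down (reaching d3), 2× left (reaching b3), down to b4, left to a4, 2× up (reaching a2), right to b2 — 11 moves in all.
Check: order respected (1 at step 1, 2 at step 6, 3 at step 8); 11 moves as required.

c2 -> c1 -> d1 -> d2 -> d3 -> c3 -> b3 -> b4 -> a4 -> a3 -> a2 -> b2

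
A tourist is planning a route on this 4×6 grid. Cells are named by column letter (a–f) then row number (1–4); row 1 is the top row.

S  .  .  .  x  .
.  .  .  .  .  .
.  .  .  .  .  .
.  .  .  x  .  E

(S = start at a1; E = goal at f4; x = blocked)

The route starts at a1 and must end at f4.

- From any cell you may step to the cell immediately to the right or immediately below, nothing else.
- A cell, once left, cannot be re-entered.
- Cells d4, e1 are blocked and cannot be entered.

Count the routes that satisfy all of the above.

A right/down-only route from a1 to f4 makes exactly 3 down-moves and 5 right-moves in some order.
With no other constraints that would be C(8,3) = 56 routes.
Subtract routes through each blocked cell (inclusion–exclusion for overlaps): − through e1: 4 − through d4: 20 → 32.
That gives 32 routes.

32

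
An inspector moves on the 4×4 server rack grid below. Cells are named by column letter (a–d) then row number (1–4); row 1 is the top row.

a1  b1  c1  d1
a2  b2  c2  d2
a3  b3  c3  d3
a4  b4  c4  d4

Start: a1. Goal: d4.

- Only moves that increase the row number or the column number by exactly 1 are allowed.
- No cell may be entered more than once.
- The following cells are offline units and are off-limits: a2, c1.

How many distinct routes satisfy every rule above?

A right/down-only route from a1 to d4 makes exactly 3 down-moves and 3 right-moves in some order.
With no other constraints that would be C(6,3) = 20 routes.
Subtract routes through each blocked cell (inclusion–exclusion for overlaps): − through c1: 4 − through a2: 10 → 6.
That gives 6 routes.

6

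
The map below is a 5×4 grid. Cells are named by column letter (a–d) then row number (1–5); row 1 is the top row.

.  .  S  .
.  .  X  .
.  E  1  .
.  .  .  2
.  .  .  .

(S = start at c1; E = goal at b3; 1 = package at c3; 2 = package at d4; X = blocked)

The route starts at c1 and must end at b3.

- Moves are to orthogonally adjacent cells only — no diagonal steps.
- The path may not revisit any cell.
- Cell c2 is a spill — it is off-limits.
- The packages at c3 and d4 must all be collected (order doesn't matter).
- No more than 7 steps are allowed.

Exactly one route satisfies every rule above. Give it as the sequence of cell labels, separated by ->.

c1 -> d1 -> d2 -> d3 -> d4 -> c4 -> c3 -> b3

The budget equals the shortest possible length, so every move has to be on a shortest route through the required cells.
Route from c1: right to d1, 3× down (reaching d4), left to c4, up to c3, left to b3 — 7 moves in all.
Check: all required cells visited; 7 ≤ 7 moves.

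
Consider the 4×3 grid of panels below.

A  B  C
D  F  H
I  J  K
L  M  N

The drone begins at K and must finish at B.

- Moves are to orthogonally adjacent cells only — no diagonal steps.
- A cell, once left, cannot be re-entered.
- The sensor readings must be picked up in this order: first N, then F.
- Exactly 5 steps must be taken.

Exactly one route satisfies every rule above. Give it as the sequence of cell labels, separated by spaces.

The waypoints must appear in the order N, F, with no cell reused.
Route from K: down to N, left to M, 3× up (reaching B) — 5 moves in all.
Check: order respected (N at step 1, F at step 4); 5 moves as required.

K N M J F B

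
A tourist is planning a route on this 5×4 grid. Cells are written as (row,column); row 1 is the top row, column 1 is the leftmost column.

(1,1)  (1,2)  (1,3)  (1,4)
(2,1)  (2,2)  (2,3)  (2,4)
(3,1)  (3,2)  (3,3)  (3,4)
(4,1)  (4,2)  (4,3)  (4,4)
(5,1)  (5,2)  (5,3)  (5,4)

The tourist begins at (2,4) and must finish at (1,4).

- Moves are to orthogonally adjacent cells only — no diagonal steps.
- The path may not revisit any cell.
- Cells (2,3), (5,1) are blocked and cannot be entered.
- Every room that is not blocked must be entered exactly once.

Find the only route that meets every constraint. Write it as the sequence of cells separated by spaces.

(2,4) (3,4) (3,3) (4,3) (4,4) (5,4) (5,3) (5,2) (4,2) (4,1) (3,1) (3,2) (2,2) (2,1) (1,1) (1,2) (1,3) (1,4)

Need to visit all 18 open cells exactly once, starting at (2,4) and ending at (1,4).
Cell (5,2) has only two open neighbours ((4,2) and (5,3)), so the path must pass straight through it: one of those is the cell it's entered from and the other is where it exits.
Route from (2,4): down to (3,4), left to (3,3), down to (4,3), right to (4,4), down to (5,4), 2× left (reaching (5,2)), up to (4,2), left to (4,1), up to (3,1), right to (3,2), up to (2,2), left to (2,1), up to (1,1), 3× right (reaching (1,4)) — 17 moves in all.
Check: all 18 open cells covered.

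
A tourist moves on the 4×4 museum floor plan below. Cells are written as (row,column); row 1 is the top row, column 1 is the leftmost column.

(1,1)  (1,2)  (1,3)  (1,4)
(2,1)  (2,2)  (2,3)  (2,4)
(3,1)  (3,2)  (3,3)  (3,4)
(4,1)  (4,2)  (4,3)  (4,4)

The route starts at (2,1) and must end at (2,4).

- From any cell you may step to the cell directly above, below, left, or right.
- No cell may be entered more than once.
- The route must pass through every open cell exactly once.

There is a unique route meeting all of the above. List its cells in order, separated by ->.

(2,1) -> (1,1) -> (1,2) -> (2,2) -> (3,2) -> (3,1) -> (4,1) -> (4,2) -> (4,3) -> (4,4) -> (3,4) -> (3,3) -> (2,3) -> (1,3) -> (1,4) -> (2,4)

Need to visit all 16 open cells exactly once, starting at (2,1) and ending at (2,4).
Route from (2,1): up 1 to (1,1), right 1 to (1,2), down 2 to (3,2), left 1 to (3,1), down 1 to (4,1), right 3 to (4,4), up 1 to (3,4), left 1 to (3,3), up 2 to (1,3), right 1 to (1,4), down 1 to (2,4) — 15 moves in all.
Check: all 16 open cells covered.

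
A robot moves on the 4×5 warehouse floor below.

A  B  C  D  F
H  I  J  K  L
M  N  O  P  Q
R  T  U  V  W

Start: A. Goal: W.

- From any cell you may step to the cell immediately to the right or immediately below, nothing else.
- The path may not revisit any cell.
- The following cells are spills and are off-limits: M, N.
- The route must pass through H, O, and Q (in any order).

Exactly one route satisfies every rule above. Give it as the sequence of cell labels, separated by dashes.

Moves only go right or down, so the column and row indices never decrease.
Route from A: down 1 to H, right 2 to J, down 1 to O, right 2 to Q, down 1 to W — 7 moves in all.
Check: all required cells visited.

A - H - I - J - O - P - Q - W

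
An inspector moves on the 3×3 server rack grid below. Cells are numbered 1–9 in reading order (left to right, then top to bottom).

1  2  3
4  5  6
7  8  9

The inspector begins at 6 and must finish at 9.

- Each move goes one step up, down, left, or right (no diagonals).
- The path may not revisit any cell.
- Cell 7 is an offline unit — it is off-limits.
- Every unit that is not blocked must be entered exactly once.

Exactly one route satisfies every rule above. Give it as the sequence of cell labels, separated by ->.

6 -> 3 -> 2 -> 1 -> 4 -> 5 -> 8 -> 9

Need to visit all 8 open cells exactly once, starting at 6 and ending at 9.
Cell 4 has only two open neighbours (1 and 5), so the path must pass straight through it: one of those is the cell it's entered from and the other is where it exits.
Route from 6: up 1 to 3, left 2 to 1, down 1 to 4, right 1 to 5, down 1 to 8, right 1 to 9 — 7 moves in all.
Check: all 8 open cells covered.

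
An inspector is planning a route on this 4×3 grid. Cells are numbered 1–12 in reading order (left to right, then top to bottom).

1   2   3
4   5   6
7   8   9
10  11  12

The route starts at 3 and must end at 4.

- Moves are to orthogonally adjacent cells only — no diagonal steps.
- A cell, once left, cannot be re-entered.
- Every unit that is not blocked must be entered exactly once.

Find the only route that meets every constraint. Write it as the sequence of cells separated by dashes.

Need to visit all 12 open cells exactly once, starting at 3 and ending at 4.
Route from 3: down 3 to 12, left 2 to 10, up 1 to 7, right 1 to 8, up 2 to 2, left 1 to 1, down 1 to 4 — 11 moves in all.
Check: all 12 open cells covered.

3 - 6 - 9 - 12 - 11 - 10 - 7 - 8 - 5 - 2 - 1 - 4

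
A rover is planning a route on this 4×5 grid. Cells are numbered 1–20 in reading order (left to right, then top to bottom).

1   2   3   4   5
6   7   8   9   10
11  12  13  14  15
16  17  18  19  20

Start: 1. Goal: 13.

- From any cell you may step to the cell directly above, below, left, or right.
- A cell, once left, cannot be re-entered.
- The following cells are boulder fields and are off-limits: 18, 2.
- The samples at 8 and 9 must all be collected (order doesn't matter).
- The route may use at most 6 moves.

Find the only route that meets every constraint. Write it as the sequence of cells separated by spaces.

1 6 7 8 9 14 13

Any route must reach 8 and 9 and still end at 13 within 6 moves, so the order of the required stops is forced.
Route from 1: down 1 to 6, right 3 to 9, down 1 to 14, left 1 to 13 — 6 moves in all.
Check: all required cells visited; 6 ≤ 6 moves.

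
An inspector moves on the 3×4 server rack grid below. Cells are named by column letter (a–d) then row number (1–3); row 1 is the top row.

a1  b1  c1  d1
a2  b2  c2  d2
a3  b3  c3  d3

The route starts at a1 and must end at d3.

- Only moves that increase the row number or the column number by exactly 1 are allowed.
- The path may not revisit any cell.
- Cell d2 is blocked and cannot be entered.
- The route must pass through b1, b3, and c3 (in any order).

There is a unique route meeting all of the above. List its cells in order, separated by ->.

Moves only go right or down, so the column and row indices never decrease.
Route from a1: right 1 to b1, down 2 to b3, right 2 to d3 — 5 moves in all.
Check: all required cells visited.

a1 -> b1 -> b2 -> b3 -> c3 -> d3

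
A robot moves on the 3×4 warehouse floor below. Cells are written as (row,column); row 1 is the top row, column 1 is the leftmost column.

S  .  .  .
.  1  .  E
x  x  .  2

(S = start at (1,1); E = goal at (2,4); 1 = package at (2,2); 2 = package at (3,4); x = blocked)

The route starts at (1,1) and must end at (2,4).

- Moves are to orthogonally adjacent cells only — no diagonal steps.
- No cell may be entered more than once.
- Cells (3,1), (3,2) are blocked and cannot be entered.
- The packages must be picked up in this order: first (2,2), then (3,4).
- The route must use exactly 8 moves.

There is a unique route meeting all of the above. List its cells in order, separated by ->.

The waypoints must appear in the order (2,2), (3,4), with no cell reused.
Route from (1,1): down 1 to (2,1), right 1 to (2,2), up 1 to (1,2), right 1 to (1,3), down 2 to (3,3), right 1 to (3,4), up 1 to (2,4) — 8 moves in all.
Check: order respected (1 at step 2, 2 at step 7); 8 moves as required.

(1,1) -> (2,1) -> (2,2) -> (1,2) -> (1,3) -> (2,3) -> (3,3) -> (3,4) -> (2,4)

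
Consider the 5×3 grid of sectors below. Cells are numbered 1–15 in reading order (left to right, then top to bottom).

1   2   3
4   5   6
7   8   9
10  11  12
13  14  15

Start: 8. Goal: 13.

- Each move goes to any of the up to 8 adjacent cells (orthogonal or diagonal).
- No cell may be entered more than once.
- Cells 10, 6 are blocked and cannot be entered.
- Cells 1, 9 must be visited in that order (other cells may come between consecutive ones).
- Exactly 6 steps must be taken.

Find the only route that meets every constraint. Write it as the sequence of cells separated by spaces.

The waypoints must appear in the order 1, 9, with no cell reused.
Route from 8: up-left 1 to 4, up 1 to 1, down-right 2 to 9, down-left 2 to 13 — 6 moves in all.
Check: order respected (1 at step 2, 9 at step 4); 6 moves as required.

8 4 1 5 9 11 13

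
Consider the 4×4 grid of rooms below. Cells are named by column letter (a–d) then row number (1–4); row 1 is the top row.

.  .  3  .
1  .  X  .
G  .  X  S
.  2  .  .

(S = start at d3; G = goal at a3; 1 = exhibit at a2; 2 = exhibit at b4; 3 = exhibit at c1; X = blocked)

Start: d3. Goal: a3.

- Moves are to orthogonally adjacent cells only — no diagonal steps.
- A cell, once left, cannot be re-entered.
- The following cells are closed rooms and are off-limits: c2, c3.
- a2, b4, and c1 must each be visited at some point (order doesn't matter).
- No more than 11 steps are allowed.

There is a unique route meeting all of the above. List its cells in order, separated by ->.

d3 -> d2 -> d1 -> c1 -> b1 -> a1 -> a2 -> b2 -> b3 -> b4 -> a4 -> a3

Any route must reach a2, b4, and c1 and still end at a3 within 11 moves, so the order of the required stops is forced.
Route from d3: 2× up (reaching d1), 3× left (reaching a1), down to a2, right to b2, 2× down (reaching b4), left to a4, up to a3 — 11 moves in all.
Check: all required cells visited; 11 ≤ 11 moves.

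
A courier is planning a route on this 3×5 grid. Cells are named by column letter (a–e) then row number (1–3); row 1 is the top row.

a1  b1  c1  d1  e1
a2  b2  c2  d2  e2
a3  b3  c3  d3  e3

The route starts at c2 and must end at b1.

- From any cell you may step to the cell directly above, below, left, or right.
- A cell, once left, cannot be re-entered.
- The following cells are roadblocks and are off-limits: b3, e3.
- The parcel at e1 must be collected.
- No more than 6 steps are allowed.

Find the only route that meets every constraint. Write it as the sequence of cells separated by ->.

c2 -> d2 -> e2 -> e1 -> d1 -> c1 -> b1

Any route must reach e1 and still end at b1 within 6 moves, so the order of the required stops is forced.
Route from c2: right 2 to e2, up 1 to e1, left 3 to b1 — 6 moves in all.
Check: all required cells visited; 6 ≤ 6 moves.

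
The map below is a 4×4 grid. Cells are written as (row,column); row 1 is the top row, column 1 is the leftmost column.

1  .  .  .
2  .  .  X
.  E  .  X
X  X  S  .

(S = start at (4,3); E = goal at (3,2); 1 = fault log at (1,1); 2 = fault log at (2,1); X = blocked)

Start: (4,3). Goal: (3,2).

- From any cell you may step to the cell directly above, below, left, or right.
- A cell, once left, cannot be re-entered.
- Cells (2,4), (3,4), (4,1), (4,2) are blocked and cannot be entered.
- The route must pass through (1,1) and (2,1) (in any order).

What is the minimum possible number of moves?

8

Any route passes through (1,1) and (2,1) in some order between (4,3) and (3,2). Summing Manhattan distances along each leg and taking the cheapest ordering ((4,3) → (1,1) → (2,1) → (3,2)) gives a lower bound of 5 + 1 + 2 = 8 moves.
A route of 8 moves achieves this: (4,3) → (3,3) → (2,3) → (1,3) → (1,2) → (1,1) → (2,1) → (3,1) → (3,2).
Since 8 matches the lower bound, it is optimal.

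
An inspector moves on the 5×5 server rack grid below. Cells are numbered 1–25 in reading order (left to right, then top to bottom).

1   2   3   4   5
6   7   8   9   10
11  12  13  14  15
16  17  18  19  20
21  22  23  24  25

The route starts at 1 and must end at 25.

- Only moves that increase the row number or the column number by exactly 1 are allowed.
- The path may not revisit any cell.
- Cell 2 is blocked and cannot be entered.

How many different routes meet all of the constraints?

35

A right/down-only route from 1 to 25 makes exactly 4 down-moves and 4 right-moves in some order.
With no other constraints that would be C(8,4) = 70 routes.
Subtract routes through each blocked cell (inclusion–exclusion for overlaps): − through 2: 35 → 35.
That gives 35 routes.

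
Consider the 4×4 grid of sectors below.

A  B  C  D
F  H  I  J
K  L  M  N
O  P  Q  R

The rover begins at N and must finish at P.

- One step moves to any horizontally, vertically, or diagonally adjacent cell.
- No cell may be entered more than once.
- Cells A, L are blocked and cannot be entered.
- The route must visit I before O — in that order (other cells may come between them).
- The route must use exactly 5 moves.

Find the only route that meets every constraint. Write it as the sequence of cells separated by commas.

The waypoints must appear in the order I, O, with no cell reused.
Route from N: up-left to I, left to H, down-left to K, down to O, right to P — 5 moves in all.
Check: order respected (I at step 1, O at step 4); 5 moves as required.

N, I, H, K, O, P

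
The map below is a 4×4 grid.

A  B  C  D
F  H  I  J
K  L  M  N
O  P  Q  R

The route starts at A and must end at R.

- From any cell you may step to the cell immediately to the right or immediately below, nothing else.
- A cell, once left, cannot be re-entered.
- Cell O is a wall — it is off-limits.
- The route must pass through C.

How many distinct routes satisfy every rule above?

A right/down-only route from A to R makes exactly 3 down-moves and 3 right-moves in some order.
With no other constraints that would be C(6,3) = 20 routes.
Split at C and multiply the segment counts (each segment already excludes blocked cells): A→C: 1; C→R: 4; product = 4.
That gives 4 routes.

4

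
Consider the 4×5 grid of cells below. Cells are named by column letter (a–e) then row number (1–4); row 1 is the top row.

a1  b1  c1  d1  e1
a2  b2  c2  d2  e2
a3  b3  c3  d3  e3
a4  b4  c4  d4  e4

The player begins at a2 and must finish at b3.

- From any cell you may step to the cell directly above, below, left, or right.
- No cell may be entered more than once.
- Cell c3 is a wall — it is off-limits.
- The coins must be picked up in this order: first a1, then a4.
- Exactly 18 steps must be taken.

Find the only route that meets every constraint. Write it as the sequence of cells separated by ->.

The waypoints must appear in the order a1, a4, with no cell reused.
Route from a2: up to a1, right to b1, down to b2, right to c2, up to c1, 2× right (reaching e1), down to e2, left to d2, down to d3, right to e3, down to e4, 4× left (reaching a4), up to a3, right to b3 — 18 moves in all.
Check: order respected (a1 at step 1, a4 at step 16); 18 moves as required.

a2 -> a1 -> b1 -> b2 -> c2 -> c1 -> d1 -> e1 -> e2 -> d2 -> d3 -> e3 -> e4 -> d4 -> c4 -> b4 -> a4 -> a3 -> b3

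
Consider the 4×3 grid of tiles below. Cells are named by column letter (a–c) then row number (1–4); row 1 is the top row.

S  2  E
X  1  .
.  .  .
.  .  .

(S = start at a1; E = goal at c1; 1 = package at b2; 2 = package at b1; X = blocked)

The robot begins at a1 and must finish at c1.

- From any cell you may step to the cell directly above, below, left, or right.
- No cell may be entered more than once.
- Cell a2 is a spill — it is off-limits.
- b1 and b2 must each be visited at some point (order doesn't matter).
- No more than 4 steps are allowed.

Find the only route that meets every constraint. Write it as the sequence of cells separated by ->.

The 4-move cap with required stops at b1, b2 leaves no slack for detours.
Route from a1: right to b1, down to b2, right to c2, up to c1 — 4 moves in all.
Check: all required cells visited; 4 ≤ 4 moves.

a1 -> b1 -> b2 -> c2 -> c1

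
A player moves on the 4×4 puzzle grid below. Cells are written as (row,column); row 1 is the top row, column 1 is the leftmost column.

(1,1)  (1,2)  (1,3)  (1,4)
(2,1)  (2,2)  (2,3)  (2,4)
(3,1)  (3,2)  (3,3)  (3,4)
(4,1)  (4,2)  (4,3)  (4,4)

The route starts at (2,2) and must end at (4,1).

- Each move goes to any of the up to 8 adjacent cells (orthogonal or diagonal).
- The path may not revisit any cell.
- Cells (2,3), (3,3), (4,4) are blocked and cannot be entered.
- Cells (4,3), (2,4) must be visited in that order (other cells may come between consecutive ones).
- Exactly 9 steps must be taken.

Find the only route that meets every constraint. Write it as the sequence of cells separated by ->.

(2,2) -> (3,2) -> (4,3) -> (3,4) -> (2,4) -> (1,3) -> (1,2) -> (2,1) -> (3,1) -> (4,1)

The waypoints must appear in the order (4,3), (2,4), with no cell reused.
Route from (2,2): down 1 to (3,2), down-right 1 to (4,3), up-right 1 to (3,4), up 1 to (2,4), up-left 1 to (1,3), left 1 to (1,2), down-left 1 to (2,1), down 2 to (4,1) — 9 moves in all.
Check: order respected ((4,3) at step 2, (2,4) at step 4); 9 moves as required.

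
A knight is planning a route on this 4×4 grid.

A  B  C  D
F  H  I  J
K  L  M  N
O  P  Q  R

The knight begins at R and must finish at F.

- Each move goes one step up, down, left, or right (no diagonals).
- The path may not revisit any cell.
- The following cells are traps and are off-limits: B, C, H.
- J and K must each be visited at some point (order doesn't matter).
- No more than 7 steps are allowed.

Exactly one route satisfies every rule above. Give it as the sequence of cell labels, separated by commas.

The budget equals the shortest possible length, so every move has to be on a shortest route through the required cells.
Route from R: 2× up (reaching J), left to I, down to M, 2× left (reaching K), up to F — 7 moves in all.
Check: all required cells visited; 7 ≤ 7 moves.

R, N, J, I, M, L, K, F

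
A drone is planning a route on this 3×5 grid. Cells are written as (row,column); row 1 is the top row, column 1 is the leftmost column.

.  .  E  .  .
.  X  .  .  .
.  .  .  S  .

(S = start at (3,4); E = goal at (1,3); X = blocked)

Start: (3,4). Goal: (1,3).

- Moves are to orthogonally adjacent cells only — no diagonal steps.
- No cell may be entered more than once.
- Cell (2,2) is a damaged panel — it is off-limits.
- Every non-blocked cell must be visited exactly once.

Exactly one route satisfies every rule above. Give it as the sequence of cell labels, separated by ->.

Need to visit all 14 open cells exactly once, starting at (3,4) and ending at (1,3).
Cell (1,5) has only two open neighbours ((2,5) and (1,4)), so the path must pass straight through it: one of those is the cell it's entered from and the other is where it exits.
Route from (3,4): right to (3,5), 2× up (reaching (1,5)), left to (1,4), down to (2,4), left to (2,3), down to (3,3), 2× left (reaching (3,1)), 2× up (reaching (1,1)), 2× right (reaching (1,3)) — 13 moves in all.
Check: all 14 open cells covered.

(3,4) -> (3,5) -> (2,5) -> (1,5) -> (1,4) -> (2,4) -> (2,3) -> (3,3) -> (3,2) -> (3,1) -> (2,1) -> (1,1) -> (1,2) -> (1,3)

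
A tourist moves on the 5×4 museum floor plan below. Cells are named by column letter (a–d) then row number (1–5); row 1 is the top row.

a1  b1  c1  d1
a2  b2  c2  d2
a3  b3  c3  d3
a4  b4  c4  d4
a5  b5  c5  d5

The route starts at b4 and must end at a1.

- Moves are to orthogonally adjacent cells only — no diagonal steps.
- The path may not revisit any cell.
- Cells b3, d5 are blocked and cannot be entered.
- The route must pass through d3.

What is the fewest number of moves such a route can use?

Any route passes through d3 somewhere between b4 and a1. Summing Manhattan distances along the two legs (b4 → d3 → a1) gives a lower bound of 3 + 5 = 8 moves.
A route of 8 moves achieves this: b4 → c4 → c3 → d3 → d2 → d1 → c1 → b1 → a1.
Since 8 matches the lower bound, it is optimal.

8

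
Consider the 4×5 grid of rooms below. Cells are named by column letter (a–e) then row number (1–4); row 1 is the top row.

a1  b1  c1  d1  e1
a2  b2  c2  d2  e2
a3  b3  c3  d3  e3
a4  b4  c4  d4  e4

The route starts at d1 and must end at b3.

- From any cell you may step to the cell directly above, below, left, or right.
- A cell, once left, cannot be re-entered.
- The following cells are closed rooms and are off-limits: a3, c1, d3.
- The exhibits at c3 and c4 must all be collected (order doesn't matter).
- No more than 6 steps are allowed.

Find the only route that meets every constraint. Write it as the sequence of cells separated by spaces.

d1 d2 c2 c3 c4 b4 b3

The budget equals the shortest possible length, so every move has to be on a shortest route through the required cells.
Route from d1: down to d2, left to c2, 2× down (reaching c4), left to b4, up to b3 — 6 moves in all.
Check: all required cells visited; 6 ≤ 6 moves.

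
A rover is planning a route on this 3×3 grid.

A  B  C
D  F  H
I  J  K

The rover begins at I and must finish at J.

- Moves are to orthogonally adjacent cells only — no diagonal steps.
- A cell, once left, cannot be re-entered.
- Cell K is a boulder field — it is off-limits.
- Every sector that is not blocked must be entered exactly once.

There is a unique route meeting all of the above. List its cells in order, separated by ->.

Need to visit all 8 open cells exactly once, starting at I and ending at J.
Route from I: 2× up (reaching A), 2× right (reaching C), down to H, left to F, down to J — 7 moves in all.
Check: all 8 open cells covered.

I -> D -> A -> B -> C -> H -> F -> J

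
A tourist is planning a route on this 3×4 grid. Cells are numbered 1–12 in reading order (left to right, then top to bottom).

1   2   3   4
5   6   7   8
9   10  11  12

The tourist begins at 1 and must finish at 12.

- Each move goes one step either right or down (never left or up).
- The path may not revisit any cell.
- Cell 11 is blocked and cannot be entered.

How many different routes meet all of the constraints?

A right/down-only route from 1 to 12 makes exactly 2 down-moves and 3 right-moves in some order.
With no other constraints that would be C(5,2) = 10 routes.
Subtract routes through each blocked cell (inclusion–exclusion for overlaps): − through 11: 6 → 4.
That gives 4 routes.

4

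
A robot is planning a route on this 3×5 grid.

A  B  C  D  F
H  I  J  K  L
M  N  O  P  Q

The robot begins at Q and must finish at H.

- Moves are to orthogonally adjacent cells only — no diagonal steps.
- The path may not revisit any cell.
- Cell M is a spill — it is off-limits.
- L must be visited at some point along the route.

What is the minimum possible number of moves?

Any route passes through L somewhere between Q and H. Summing Manhattan distances along the two legs (Q → L → H) gives a lower bound of 1 + 4 = 5 moves.
A route of 5 moves achieves this: Q → L → K → J → I → H.
Since 5 matches the lower bound, it is optimal.

5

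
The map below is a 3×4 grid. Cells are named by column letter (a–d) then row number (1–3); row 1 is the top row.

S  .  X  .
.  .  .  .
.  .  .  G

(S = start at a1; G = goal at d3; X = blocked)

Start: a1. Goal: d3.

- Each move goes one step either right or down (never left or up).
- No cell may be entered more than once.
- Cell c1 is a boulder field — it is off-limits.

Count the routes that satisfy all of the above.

7

A right/down-only route from a1 to d3 makes exactly 2 down-moves and 3 right-moves in some order.
With no other constraints that would be C(5,2) = 10 routes.
Subtract routes through each blocked cell (inclusion–exclusion for overlaps): − through c1: 3 → 7.
That gives 7 routes.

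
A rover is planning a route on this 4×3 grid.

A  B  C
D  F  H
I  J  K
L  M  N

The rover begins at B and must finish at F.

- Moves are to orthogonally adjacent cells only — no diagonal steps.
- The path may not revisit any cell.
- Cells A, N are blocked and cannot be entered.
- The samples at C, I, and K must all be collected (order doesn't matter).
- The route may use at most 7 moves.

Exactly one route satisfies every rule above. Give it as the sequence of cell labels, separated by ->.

Any route must reach C, I, and K and still end at F within 7 moves, so the order of the required stops is forced.
Route from B: right to C, 2× down (reaching K), 2× left (reaching I), up to D, right to F — 7 moves in all.
Check: all required cells visited; 7 ≤ 7 moves.

B -> C -> H -> K -> J -> I -> D -> F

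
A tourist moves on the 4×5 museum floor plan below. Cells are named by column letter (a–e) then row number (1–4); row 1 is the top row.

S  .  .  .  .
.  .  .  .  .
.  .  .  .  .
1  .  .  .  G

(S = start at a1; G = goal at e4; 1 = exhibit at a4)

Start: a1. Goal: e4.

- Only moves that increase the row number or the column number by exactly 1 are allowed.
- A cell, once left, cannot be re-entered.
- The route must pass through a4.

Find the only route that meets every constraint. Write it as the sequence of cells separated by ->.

Moves only go right or down, so the column and row indices never decrease.
Route from a1: 3× down (reaching a4), 4× right (reaching e4) — 7 moves in all.
Check: all required cells visited.

a1 -> a2 -> a3 -> a4 -> b4 -> c4 -> d4 -> e4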